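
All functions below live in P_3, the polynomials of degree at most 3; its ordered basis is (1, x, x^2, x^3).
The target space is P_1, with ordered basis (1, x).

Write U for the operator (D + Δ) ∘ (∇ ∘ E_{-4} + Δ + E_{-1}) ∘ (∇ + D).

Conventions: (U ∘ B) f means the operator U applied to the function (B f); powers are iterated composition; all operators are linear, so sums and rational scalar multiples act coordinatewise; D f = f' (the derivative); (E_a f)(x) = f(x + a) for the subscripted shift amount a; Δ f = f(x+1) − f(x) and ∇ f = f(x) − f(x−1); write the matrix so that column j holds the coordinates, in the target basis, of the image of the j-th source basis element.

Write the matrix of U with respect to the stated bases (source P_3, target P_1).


image of 1: 0
image of x: 0
image of x^2: 8
image of x^3: 24x + 24
each image's coordinates form column j of the matrix

the matrix is [[0, 0, 8, 24]; [0, 0, 0, 24]] (rows listed top to bottom)


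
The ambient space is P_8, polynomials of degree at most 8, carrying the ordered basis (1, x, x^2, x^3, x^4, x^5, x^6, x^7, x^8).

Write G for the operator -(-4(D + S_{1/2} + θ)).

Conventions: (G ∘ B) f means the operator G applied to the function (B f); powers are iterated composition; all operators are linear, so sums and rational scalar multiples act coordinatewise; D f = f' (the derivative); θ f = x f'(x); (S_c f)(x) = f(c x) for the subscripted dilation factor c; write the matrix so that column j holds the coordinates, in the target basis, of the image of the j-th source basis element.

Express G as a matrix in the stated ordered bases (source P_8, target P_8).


the matrix is [[4, 4, 0, 0, 0, 0, 0, 0, 0]; [0, 6, 8, 0, 0, 0, 0, 0, 0]; [0, 0, 9, 12, 0, 0, 0, 0, 0]; [0, 0, 0, 25/2, 16, 0, 0, 0, 0]; [0, 0, 0, 0, 65/4, 20, 0, 0, 0]; [0, 0, 0, 0, 0, 161/8, 24, 0, 0]; [0, 0, 0, 0, 0, 0, 385/16, 28, 0]; [0, 0, 0, 0, 0, 0, 0, 897/32, 32]; [0, 0, 0, 0, 0, 0, 0, 0, 2049/64]] (rows listed top to bottom)

image of 1: 4
image of x: 6x + 4
image of x^2: 9x^2 + 8x
image of x^3: (25/2)x^3 + 12x^2
image of x^4: (65/4)x^4 + 16x^3
image of x^5: (161/8)x^5 + 20x^4
image of x^6: (385/16)x^6 + 24x^5
image of x^7: (897/32)x^7 + 28x^6
image of x^8: (2049/64)x^8 + 32x^7
each image's coordinates form column j of the matrix


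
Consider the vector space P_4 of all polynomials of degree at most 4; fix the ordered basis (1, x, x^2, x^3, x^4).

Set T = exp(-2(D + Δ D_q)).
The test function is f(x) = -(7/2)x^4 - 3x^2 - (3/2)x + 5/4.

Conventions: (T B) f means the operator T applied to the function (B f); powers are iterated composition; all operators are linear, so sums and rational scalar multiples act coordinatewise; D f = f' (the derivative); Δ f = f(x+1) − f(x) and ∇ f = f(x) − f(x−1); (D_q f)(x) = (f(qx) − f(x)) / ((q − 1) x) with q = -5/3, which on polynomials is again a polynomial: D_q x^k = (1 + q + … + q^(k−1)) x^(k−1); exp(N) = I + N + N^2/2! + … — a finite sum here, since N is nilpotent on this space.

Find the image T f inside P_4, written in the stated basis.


the result is g(x) = -(7/2)x^4 + 28x^3 - (1259/9)x^2 + (343/6)x - 16837/108

order-1 term: 28x^3 - (476/9)x^2 - (368/9)x - 503/27
order-2 term: -84x^2 - (112/9)x - 1444/27
order-3 term: 112x - 784/27
order-4 term: -56
the series for exp(-2(D + Δ D_q)) f terminates at order 4
exp(-2(D + Δ D_q)) f = -(7/2)x^4 + 28x^3 - (1259/9)x^2 + (343/6)x - 16837/108


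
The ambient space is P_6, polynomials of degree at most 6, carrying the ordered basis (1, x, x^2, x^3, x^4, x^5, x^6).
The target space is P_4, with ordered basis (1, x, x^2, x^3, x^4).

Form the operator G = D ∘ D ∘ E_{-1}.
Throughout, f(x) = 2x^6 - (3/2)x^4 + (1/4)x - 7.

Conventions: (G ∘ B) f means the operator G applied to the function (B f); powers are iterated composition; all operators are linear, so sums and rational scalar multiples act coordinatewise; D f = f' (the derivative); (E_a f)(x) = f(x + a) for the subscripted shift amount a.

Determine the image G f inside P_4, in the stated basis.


the image equals g(x) = 60x^4 - 240x^3 + 342x^2 - 204x + 42

E_{-1} f = 2x^6 - 12x^5 + (57/2)x^4 - 34x^3 + 21x^2 - (23/4)x - 27/4
D E_{-1} f = 12x^5 - 60x^4 + 114x^3 - 102x^2 + 42x - 23/4
D D E_{-1} f = 60x^4 - 240x^3 + 342x^2 - 204x + 42


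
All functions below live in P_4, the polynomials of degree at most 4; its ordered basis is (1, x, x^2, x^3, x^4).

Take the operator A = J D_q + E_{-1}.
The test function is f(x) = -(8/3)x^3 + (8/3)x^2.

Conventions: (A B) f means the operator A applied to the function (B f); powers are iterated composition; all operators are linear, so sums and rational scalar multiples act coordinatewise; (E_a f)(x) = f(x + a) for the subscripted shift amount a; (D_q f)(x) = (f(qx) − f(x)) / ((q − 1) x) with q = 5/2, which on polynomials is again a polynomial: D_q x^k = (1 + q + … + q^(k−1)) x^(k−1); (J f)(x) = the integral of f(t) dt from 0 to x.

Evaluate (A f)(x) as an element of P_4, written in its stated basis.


the image equals g(x) = -(34/3)x^3 + (46/3)x^2 - (40/3)x + 16/3

D_q f = -26x^2 + (28/3)x
J D_q f = -(26/3)x^3 + (14/3)x^2
E_{-1} f = -(8/3)x^3 + (32/3)x^2 - (40/3)x + 16/3
(J D_q + E_{-1}) f = -(34/3)x^3 + (46/3)x^2 - (40/3)x + 16/3


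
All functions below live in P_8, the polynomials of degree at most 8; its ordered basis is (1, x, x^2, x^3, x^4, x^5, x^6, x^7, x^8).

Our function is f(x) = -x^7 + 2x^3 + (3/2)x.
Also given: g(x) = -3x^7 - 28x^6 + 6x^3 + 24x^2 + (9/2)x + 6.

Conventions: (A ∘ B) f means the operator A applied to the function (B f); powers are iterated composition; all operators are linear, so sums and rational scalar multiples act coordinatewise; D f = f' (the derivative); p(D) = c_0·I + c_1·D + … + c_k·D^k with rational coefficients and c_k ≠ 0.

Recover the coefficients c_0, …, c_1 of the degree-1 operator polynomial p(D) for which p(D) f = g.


D^0 f = -x^7 + 2x^3 + (3/2)x
D^1 f = -7x^6 + 6x^2 + 3/2
matching coefficients of g against c_0 f + c_1 Df + … from the top degree down determines the c_i
solution: c_0 = 3, c_1 = 4

p(D) = 3·I + 4·D, i.e. c_0 = 3, c_1 = 4


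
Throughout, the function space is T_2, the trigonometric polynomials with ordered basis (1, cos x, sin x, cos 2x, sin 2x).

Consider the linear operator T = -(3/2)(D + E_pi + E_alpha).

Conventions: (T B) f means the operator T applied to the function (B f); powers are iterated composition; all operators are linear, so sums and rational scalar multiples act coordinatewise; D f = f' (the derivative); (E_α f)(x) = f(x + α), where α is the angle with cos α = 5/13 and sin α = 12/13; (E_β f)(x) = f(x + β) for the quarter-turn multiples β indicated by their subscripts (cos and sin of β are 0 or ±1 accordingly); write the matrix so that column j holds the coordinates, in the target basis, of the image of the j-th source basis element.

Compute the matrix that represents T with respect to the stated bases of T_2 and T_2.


image of 1: -3
image of cos x: (12/13)cos x + (75/26)sin x
image of sin x: -(75/26)cos x + (12/13)sin x
image of cos 2x: -(75/169)cos 2x + (687/169)sin 2x
image of sin 2x: -(687/169)cos 2x - (75/169)sin 2x
each image's coordinates form column j of the matrix

the matrix is [[-3, 0, 0, 0, 0]; [0, 12/13, -75/26, 0, 0]; [0, 75/26, 12/13, 0, 0]; [0, 0, 0, -75/169, -687/169]; [0, 0, 0, 687/169, -75/169]] (rows listed top to bottom)


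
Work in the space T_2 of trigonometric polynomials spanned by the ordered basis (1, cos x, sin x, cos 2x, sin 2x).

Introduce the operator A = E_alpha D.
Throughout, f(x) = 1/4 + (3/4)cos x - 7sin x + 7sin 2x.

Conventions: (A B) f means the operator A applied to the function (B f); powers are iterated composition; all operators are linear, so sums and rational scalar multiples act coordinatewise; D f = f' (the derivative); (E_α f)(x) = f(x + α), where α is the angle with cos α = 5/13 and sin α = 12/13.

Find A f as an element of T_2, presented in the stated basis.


D f = -7cos x - (3/4)sin x + 14cos 2x
E_alpha D f = -(44/13)cos x + (321/52)sin x - (1666/169)cos 2x - (1680/169)sin 2x

the result is g(x) = -(44/13)cos x + (321/52)sin x - (1666/169)cos 2x - (1680/169)sin 2x


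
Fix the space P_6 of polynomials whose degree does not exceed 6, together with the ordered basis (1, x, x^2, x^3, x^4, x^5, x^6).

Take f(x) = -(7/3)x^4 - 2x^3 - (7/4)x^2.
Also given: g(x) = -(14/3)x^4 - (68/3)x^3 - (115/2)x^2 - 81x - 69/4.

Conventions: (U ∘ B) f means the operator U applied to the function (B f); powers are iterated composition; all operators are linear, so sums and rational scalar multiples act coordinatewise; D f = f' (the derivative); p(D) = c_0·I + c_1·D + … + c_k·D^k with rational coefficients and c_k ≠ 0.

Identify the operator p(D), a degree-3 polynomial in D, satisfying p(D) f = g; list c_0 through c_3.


c_0 = 2, c_1 = 2, c_2 = 3/2, c_3 = 1

D^0 f = -(7/3)x^4 - 2x^3 - (7/4)x^2
D^1 f = -(28/3)x^3 - 6x^2 - (7/2)x
D^2 f = -28x^2 - 12x - 7/2
D^3 f = -56x - 12
matching coefficients of g against c_0 f + c_1 Df + … from the top degree down determines the c_i
solution: c_0 = 2, c_1 = 2, c_2 = 3/2, c_3 = 1


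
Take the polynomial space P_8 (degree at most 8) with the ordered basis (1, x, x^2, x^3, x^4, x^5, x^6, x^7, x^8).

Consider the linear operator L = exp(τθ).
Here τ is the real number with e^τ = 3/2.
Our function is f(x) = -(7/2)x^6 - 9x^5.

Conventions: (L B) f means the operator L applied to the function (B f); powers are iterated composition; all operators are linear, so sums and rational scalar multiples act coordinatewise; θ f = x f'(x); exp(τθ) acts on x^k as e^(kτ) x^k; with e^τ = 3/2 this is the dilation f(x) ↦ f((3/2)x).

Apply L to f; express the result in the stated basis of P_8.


g(x) = -(5103/128)x^6 - (2187/32)x^5

exp(τθ) x^k = e^(kτ) x^k; with e^τ = 3/2 this sends x^k to (3/2)^k x^k
x^5 ↦ 243/32 x^5
x^6 ↦ 729/64 x^6
applying this coordinatewise to f: exp(τθ) f = -(5103/128)x^6 - (2187/32)x^5


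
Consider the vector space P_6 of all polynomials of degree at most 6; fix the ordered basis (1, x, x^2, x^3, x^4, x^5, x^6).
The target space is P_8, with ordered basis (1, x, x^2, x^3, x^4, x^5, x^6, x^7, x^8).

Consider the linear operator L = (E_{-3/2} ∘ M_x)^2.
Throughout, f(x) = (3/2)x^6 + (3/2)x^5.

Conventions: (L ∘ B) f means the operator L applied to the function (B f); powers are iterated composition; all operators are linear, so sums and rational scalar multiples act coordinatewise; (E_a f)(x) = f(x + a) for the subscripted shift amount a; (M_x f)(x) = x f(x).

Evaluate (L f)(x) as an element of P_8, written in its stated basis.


M_x f = (3/2)x^7 + (3/2)x^6
E_{-3/2} M_x f = (3/2)x^7 - (57/4)x^6 + (459/8)x^5 - (2025/16)x^4 + (5265/32)x^3 - (8019/64)x^2 + (6561/128)x - 2187/256
M_x (E_{-3/2} ∘ M_x) f = (3/2)x^8 - (57/4)x^7 + (459/8)x^6 - (2025/16)x^5 + (5265/32)x^4 - (8019/64)x^3 + (6561/128)x^2 - (2187/256)x
E_{-3/2} M_x (E_{-3/2} ∘ M_x) f = (3/2)x^8 - (129/4)x^7 + (603/2)x^6 - (6399/4)x^5 + 5265x^4 - (43983/4)x^3 + (28431/2)x^2 - (41553/4)x + 6561/2

the image equals g(x) = (3/2)x^8 - (129/4)x^7 + (603/2)x^6 - (6399/4)x^5 + 5265x^4 - (43983/4)x^3 + (28431/2)x^2 - (41553/4)x + 6561/2


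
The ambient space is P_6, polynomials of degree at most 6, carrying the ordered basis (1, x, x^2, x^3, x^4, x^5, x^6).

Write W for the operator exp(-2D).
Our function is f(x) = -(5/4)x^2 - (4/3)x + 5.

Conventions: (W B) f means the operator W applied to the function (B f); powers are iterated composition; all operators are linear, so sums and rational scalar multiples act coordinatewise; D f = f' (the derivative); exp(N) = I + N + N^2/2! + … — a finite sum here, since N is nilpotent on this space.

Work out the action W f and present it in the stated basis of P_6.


order-1 term: 5x + 8/3
order-2 term: -5
the series for exp(-2D) f terminates at order 2
exp(-2D) f = -(5/4)x^2 + (11/3)x + 8/3

the image equals g(x) = -(5/4)x^2 + (11/3)x + 8/3


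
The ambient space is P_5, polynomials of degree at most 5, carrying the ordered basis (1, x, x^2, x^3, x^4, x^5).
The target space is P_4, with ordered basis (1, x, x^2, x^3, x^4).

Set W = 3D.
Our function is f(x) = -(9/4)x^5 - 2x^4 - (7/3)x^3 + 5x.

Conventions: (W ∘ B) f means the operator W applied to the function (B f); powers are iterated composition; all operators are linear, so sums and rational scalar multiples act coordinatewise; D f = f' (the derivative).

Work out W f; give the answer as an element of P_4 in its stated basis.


D f = -(45/4)x^4 - 8x^3 - 7x^2 + 5
(3D) f = -(135/4)x^4 - 24x^3 - 21x^2 + 15

the image equals g(x) = -(135/4)x^4 - 24x^3 - 21x^2 + 15


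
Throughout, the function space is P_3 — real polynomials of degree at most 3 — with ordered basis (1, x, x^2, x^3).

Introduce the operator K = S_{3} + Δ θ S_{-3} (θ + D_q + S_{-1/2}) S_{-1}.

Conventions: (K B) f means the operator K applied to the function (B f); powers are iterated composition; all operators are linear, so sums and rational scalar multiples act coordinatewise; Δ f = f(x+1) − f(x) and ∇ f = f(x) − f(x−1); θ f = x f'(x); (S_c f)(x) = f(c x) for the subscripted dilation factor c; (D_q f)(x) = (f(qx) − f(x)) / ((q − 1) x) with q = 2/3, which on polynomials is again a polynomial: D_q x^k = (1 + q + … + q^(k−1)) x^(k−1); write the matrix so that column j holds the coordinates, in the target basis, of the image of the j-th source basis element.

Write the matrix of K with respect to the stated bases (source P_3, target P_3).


the matrix is [[1, 3/2, 71/2, 1559/8]; [0, 3, 81, 4981/8]; [0, 0, 9, 5589/8]; [0, 0, 0, 27]] (rows listed top to bottom)

image of 1: 1
image of x: 3x + 3/2
image of x^2: 9x^2 + 81x + 71/2
image of x^3: 27x^3 + (5589/8)x^2 + (4981/8)x + 1559/8
each image's coordinates form column j of the matrix


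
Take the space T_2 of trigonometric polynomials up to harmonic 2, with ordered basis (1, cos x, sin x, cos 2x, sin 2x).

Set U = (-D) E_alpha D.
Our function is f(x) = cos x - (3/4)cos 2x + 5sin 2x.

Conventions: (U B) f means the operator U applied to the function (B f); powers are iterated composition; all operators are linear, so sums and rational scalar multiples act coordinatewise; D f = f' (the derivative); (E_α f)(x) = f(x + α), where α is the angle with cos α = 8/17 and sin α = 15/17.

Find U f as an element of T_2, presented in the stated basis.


the image equals g(x) = (8/17)cos x - (15/17)sin x + (5283/289)cos 2x - (2500/289)sin 2x

D f = -sin x + 10cos 2x + (3/2)sin 2x
E_alpha D f = -(15/17)cos x - (8/17)sin x - (1250/289)cos 2x - (5283/578)sin 2x
D (E_alpha D) f = -(8/17)cos x + (15/17)sin x - (5283/289)cos 2x + (2500/289)sin 2x
(-D) (E_alpha D) f = (8/17)cos x - (15/17)sin x + (5283/289)cos 2x - (2500/289)sin 2x


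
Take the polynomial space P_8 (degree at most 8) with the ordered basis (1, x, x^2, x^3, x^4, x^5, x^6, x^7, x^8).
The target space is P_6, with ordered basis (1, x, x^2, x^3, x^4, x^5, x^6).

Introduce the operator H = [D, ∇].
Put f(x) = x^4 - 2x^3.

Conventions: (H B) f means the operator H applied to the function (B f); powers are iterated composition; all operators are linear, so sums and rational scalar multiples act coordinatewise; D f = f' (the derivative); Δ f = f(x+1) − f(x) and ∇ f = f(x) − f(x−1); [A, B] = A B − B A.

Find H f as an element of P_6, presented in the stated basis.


∇ f = 4x^3 - 12x^2 + 10x - 3
D ∇ f = 12x^2 - 24x + 10
D f = 4x^3 - 6x^2
∇ D f = 12x^2 - 24x + 10
[D, ∇] f = 0

the result is g(x) = 0


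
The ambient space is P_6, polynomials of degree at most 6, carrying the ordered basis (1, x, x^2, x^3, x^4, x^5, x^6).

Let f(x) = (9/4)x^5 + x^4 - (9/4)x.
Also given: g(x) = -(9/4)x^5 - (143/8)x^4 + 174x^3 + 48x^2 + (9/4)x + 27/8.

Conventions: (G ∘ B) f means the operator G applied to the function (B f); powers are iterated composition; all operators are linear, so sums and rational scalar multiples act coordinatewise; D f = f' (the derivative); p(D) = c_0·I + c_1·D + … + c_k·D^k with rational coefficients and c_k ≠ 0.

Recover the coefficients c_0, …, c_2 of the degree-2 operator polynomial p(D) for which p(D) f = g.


D^0 f = (9/4)x^5 + x^4 - (9/4)x
D^1 f = (45/4)x^4 + 4x^3 - 9/4
D^2 f = 45x^3 + 12x^2
matching coefficients of g against c_0 f + c_1 Df + … from the top degree down determines the c_i
solution: c_0 = -1, c_1 = -3/2, c_2 = 4

c_0 = -1, c_1 = -3/2, c_2 = 4


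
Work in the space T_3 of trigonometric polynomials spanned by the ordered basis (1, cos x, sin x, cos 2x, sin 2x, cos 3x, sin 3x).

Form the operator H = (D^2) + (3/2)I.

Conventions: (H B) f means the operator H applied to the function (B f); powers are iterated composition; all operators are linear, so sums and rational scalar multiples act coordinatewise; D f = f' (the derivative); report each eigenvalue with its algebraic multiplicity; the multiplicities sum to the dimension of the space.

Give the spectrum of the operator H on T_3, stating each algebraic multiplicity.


image of 1: 3/2
image of cos x: (1/2)cos x
image of sin x: (1/2)sin x
image of cos 2x: -(5/2)cos 2x
image of sin 2x: -(5/2)sin 2x
image of cos 3x: -(15/2)cos 3x
image of sin 3x: -(15/2)sin 3x
the matrix is diagonal; its diagonal is (3/2, 1/2, 1/2, -5/2, -5/2, -15/2, -15/2)
for a triangular matrix the eigenvalues are the diagonal entries, with algebraic multiplicity their repetition count

λ = -15/2 (multiplicity 2), λ = -5/2 (multiplicity 2), λ = 1/2 (multiplicity 2), λ = 3/2 (multiplicity 1)


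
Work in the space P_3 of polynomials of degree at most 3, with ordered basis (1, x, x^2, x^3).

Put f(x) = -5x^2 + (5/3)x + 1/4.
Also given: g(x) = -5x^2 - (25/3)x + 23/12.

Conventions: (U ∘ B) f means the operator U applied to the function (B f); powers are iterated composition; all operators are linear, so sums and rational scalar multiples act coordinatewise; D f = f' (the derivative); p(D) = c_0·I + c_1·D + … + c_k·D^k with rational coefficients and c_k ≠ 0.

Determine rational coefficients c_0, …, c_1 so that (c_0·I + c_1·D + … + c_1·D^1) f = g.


c_0 = 1, c_1 = 1

D^0 f = -5x^2 + (5/3)x + 1/4
D^1 f = -10x + 5/3
matching coefficients of g against c_0 f + c_1 Df + … from the top degree down determines the c_i
solution: c_0 = 1, c_1 = 1


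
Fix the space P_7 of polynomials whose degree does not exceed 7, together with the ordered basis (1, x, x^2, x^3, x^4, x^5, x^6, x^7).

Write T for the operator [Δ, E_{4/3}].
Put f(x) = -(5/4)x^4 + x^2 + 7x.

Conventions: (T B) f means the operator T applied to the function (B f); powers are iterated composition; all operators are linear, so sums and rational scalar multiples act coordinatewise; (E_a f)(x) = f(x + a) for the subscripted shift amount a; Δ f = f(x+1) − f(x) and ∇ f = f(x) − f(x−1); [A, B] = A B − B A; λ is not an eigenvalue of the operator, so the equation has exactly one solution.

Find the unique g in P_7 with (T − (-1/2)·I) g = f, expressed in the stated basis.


g(x) = -(5/2)x^4 + 2x^2 + 14x

write g with unknown coordinates in the stated basis and equate coefficients in (T − (-1/2)·I) g = f
solving from the highest basis element down gives g = -(5/2)x^4 + 2x^2 + 14x
check: T g = 0
so T g − (-1/2)·g = -(5/4)x^4 + x^2 + 7x = f ✓


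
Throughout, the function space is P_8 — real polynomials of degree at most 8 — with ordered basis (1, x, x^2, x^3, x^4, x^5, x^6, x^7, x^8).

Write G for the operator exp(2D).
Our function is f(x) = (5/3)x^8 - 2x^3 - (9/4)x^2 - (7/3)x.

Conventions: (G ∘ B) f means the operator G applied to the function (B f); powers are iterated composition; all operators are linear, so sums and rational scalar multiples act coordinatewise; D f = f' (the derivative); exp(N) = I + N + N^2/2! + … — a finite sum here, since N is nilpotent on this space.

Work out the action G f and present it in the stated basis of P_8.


order-1 term: (80/3)x^7 - 12x^2 - 9x - 14/3
order-2 term: (560/3)x^6 - 24x - 9
order-3 term: (2240/3)x^5 - 16
order-4 term: (5600/3)x^4
order-5 term: (8960/3)x^3
order-6 term: (8960/3)x^2
order-7 term: (5120/3)x
order-8 term: 1280/3
the series for exp(2D) f terminates at order 8
exp(2D) f = (5/3)x^8 + (80/3)x^7 + (560/3)x^6 + (2240/3)x^5 + (5600/3)x^4 + (8954/3)x^3 + (35669/12)x^2 + (5014/3)x + 397

g(x) = (5/3)x^8 + (80/3)x^7 + (560/3)x^6 + (2240/3)x^5 + (5600/3)x^4 + (8954/3)x^3 + (35669/12)x^2 + (5014/3)x + 397


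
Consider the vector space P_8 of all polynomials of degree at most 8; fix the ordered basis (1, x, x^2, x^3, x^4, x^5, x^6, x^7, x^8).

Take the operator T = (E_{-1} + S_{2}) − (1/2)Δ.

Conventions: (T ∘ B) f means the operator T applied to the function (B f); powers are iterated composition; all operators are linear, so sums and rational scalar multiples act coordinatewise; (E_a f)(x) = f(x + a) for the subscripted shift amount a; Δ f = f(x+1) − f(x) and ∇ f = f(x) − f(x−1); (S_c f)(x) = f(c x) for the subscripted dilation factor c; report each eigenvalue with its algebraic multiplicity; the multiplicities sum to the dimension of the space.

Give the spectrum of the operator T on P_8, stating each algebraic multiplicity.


λ = 2 (multiplicity 1), λ = 3 (multiplicity 1), λ = 5 (multiplicity 1), λ = 9 (multiplicity 1), λ = 17 (multiplicity 1), λ = 33 (multiplicity 1), λ = 65 (multiplicity 1), λ = 129 (multiplicity 1), λ = 257 (multiplicity 1)

image of 1: 2
image of x: 3x - 3/2
image of x^2: 5x^2 - 3x + 1/2
image of x^3: 9x^3 - (9/2)x^2 + (3/2)x - 3/2
image of x^4: 17x^4 - 6x^3 + 3x^2 - 6x + 1/2
image of x^5: 33x^5 - (15/2)x^4 + 5x^3 - 15x^2 + (5/2)x - 3/2
image of x^6: 65x^6 - 9x^5 + (15/2)x^4 - 30x^3 + (15/2)x^2 - 9x + 1/2
image of x^7: 129x^7 - (21/2)x^6 + (21/2)x^5 - (105/2)x^4 + (35/2)x^3 - (63/2)x^2 + (7/2)x - 3/2
image of x^8: 257x^8 - 12x^7 + 14x^6 - 84x^5 + 35x^4 - 84x^3 + 14x^2 - 12x + 1/2
the matrix is upper triangular; its diagonal is (2, 3, 5, 9, 17, 33, 65, 129, 257)
for a triangular matrix the eigenvalues are the diagonal entries, with algebraic multiplicity their repetition count


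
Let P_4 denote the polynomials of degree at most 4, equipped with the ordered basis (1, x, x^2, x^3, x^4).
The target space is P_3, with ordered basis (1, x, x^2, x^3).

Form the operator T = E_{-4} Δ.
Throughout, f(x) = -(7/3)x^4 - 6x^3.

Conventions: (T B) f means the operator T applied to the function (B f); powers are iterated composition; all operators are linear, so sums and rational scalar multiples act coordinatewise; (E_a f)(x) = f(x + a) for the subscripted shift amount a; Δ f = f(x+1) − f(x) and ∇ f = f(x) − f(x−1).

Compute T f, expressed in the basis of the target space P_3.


the image equals g(x) = -(28/3)x^3 + 80x^2 - (658/3)x + 559/3

Δ f = -(28/3)x^3 - 32x^2 - (82/3)x - 25/3
E_{-4} Δ f = -(28/3)x^3 + 80x^2 - (658/3)x + 559/3


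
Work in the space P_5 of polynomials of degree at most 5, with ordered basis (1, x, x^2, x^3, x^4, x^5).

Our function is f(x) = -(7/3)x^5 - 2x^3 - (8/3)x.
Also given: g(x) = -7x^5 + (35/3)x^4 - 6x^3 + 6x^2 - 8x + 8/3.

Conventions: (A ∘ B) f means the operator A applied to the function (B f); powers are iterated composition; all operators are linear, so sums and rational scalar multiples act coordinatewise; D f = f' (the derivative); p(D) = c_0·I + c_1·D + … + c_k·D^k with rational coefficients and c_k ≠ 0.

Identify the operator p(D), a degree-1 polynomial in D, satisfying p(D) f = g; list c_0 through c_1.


c_0 = 3, c_1 = -1

D^0 f = -(7/3)x^5 - 2x^3 - (8/3)x
D^1 f = -(35/3)x^4 - 6x^2 - 8/3
matching coefficients of g against c_0 f + c_1 Df + … from the top degree down determines the c_i
solution: c_0 = 3, c_1 = -1


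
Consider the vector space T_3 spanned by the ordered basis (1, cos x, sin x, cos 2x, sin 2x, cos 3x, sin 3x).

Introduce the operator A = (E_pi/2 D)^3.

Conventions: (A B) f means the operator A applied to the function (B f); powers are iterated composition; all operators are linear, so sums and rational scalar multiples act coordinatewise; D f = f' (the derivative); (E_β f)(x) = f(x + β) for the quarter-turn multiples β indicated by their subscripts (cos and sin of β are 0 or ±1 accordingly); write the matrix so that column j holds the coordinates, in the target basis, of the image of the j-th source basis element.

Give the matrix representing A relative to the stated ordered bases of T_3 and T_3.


image of 1: 0
image of cos x: -cos x
image of sin x: -sin x
image of cos 2x: -8sin 2x
image of sin 2x: 8cos 2x
image of cos 3x: 27cos 3x
image of sin 3x: 27sin 3x
each image's coordinates form column j of the matrix

the matrix is [[0, 0, 0, 0, 0, 0, 0]; [0, -1, 0, 0, 0, 0, 0]; [0, 0, -1, 0, 0, 0, 0]; [0, 0, 0, 0, 8, 0, 0]; [0, 0, 0, -8, 0, 0, 0]; [0, 0, 0, 0, 0, 27, 0]; [0, 0, 0, 0, 0, 0, 27]] (rows listed top to bottom)


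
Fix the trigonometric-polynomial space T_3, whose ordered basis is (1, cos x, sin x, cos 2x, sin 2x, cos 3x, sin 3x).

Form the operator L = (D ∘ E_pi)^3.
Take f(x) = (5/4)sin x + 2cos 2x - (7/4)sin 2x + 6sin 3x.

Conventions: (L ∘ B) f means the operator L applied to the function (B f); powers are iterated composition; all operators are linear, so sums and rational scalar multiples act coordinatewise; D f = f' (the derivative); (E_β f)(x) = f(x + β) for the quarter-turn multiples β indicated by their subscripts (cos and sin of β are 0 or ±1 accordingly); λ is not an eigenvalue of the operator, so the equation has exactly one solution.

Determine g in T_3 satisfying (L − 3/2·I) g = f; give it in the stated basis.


g(x) = -(5/13)cos x - (15/26)sin x - (68/265)cos 2x - (107/530)sin 2x - (72/325)cos 3x - (4/325)sin 3x

write g with unknown coordinates in the stated basis and equate coefficients in (L − 3/2·I) g = f
solving from the highest basis element down gives g = -(5/13)cos x - (15/26)sin x - (68/265)cos 2x - (107/530)sin 2x - (72/325)cos 3x - (4/325)sin 3x
check: L g = -(15/26)cos x + (5/13)sin x + (428/265)cos 2x - (544/265)sin 2x - (108/325)cos 3x + (1944/325)sin 3x
so L g − 3/2·g = (5/4)sin x + 2cos 2x - (7/4)sin 2x + 6sin 3x = f ✓


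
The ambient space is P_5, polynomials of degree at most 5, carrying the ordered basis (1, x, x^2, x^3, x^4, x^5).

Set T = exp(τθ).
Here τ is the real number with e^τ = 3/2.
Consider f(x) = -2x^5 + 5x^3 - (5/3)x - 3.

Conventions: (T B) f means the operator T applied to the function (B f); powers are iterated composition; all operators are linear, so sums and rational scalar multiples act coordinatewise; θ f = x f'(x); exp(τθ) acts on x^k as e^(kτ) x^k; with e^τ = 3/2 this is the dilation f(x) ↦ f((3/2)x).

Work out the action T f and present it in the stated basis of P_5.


g(x) = -(243/16)x^5 + (135/8)x^3 - (5/2)x - 3

exp(τθ) x^k = e^(kτ) x^k; with e^τ = 3/2 this sends x^k to (3/2)^k x^k
x ↦ 3/2 x
x^3 ↦ 27/8 x^3
x^5 ↦ 243/32 x^5
applying this coordinatewise to f: exp(τθ) f = -(243/16)x^5 + (135/8)x^3 - (5/2)x - 3


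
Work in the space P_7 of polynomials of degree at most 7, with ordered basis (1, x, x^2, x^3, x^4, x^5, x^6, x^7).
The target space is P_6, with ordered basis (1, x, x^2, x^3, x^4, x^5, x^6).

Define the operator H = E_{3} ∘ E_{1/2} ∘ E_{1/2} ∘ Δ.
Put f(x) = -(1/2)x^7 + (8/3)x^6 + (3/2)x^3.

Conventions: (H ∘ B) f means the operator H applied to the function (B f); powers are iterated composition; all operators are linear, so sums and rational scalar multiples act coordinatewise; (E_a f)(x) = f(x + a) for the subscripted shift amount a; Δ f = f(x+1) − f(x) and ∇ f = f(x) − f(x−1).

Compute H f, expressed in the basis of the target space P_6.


Δ f = -(7/2)x^6 + (11/2)x^5 + (45/2)x^4 + (215/6)x^3 + 34x^2 + 17x + 11/3
E_{1/2} Δ f = -(7/2)x^6 - 5x^5 + (185/8)x^4 + (515/6)x^3 + (4003/32)x^2 + (1443/16)x + 10241/384
E_{1/2} E_{1/2} Δ f = -(7/2)x^6 - (31/2)x^5 - (5/2)x^4 + (665/6)x^3 + 279x^2 + 289x + 115
E_{3} E_{1/2} E_{1/2} Δ f = -(7/2)x^6 - (157/2)x^5 - (1415/2)x^4 - (19225/6)x^3 - 7296x^2 - 6695x - 35

the result is g(x) = -(7/2)x^6 - (157/2)x^5 - (1415/2)x^4 - (19225/6)x^3 - 7296x^2 - 6695x - 35


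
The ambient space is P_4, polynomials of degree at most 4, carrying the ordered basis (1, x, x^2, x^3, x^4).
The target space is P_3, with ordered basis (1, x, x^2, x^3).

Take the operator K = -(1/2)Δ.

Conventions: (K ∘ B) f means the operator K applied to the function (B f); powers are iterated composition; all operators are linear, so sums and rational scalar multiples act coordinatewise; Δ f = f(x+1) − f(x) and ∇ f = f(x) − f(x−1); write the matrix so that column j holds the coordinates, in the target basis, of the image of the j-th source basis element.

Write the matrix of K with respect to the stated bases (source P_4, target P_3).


image of 1: 0
image of x: -1/2
image of x^2: -x - 1/2
image of x^3: -(3/2)x^2 - (3/2)x - 1/2
image of x^4: -2x^3 - 3x^2 - 2x - 1/2
each image's coordinates form column j of the matrix

the matrix is [[0, -1/2, -1/2, -1/2, -1/2]; [0, 0, -1, -3/2, -2]; [0, 0, 0, -3/2, -3]; [0, 0, 0, 0, -2]] (rows listed top to bottom)


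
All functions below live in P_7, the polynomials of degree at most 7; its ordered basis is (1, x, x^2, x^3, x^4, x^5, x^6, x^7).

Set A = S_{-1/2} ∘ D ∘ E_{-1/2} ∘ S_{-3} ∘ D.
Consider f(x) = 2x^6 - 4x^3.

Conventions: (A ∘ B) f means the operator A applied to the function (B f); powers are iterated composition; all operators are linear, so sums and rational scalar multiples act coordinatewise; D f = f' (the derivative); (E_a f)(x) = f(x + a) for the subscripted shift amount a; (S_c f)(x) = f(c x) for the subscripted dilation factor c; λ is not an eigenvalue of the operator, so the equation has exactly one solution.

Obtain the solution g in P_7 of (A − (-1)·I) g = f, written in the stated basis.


write g with unknown coordinates in the stated basis and equate coefficients in (A − (-1)·I) g = f
solving from the highest basis element down gives g = 2x^6 + (3645/4)x^4 + 3641x^3 + (317115/4)x^2 + (499149/2)x + 648702
check: A g = -(3645/4)x^4 - 3645x^3 - (317115/4)x^2 - (499149/2)x - 648702
so A g − (-1)·g = 2x^6 - 4x^3 = f ✓

the image equals g(x) = 2x^6 + (3645/4)x^4 + 3641x^3 + (317115/4)x^2 + (499149/2)x + 648702


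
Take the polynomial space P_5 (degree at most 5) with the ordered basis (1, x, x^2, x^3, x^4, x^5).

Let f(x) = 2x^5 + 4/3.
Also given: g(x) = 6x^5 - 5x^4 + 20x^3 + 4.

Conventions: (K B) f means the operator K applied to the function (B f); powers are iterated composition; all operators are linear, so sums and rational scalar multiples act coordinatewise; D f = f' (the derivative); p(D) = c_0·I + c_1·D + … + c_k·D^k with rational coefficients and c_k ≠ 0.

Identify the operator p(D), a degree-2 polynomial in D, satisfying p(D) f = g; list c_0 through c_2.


c_0 = 3, c_1 = -1/2, c_2 = 1/2

D^0 f = 2x^5 + 4/3
D^1 f = 10x^4
D^2 f = 40x^3
matching coefficients of g against c_0 f + c_1 Df + … from the top degree down determines the c_i
solution: c_0 = 3, c_1 = -1/2, c_2 = 1/2


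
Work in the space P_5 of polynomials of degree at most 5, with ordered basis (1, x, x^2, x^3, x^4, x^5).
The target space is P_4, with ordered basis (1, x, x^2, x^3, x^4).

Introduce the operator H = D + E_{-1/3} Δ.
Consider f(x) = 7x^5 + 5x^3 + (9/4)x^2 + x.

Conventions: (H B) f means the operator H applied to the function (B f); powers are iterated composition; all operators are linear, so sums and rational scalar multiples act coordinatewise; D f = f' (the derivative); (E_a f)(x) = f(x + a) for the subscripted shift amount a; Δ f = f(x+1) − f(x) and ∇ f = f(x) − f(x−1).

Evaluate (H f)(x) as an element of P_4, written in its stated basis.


D f = 35x^4 + 15x^2 + (9/2)x + 1
Δ f = 35x^4 + 70x^3 + 85x^2 + (109/2)x + 61/4
E_{-1/3} Δ f = 35x^4 + (70/3)x^3 + (115/3)x^2 + (863/54)x + 1415/324
(D + E_{-1/3} Δ) f = 70x^4 + (70/3)x^3 + (160/3)x^2 + (553/27)x + 1739/324

the result is g(x) = 70x^4 + (70/3)x^3 + (160/3)x^2 + (553/27)x + 1739/324


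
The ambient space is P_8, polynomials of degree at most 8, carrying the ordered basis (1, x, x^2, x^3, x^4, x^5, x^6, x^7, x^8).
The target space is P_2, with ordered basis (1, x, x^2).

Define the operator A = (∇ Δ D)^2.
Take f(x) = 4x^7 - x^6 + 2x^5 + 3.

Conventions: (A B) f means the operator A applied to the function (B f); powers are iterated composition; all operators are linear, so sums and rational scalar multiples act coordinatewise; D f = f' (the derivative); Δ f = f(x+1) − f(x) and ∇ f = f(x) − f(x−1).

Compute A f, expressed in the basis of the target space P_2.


g(x) = 20160x - 720

D f = 28x^6 - 6x^5 + 10x^4
Δ D f = 168x^5 + 390x^4 + 540x^3 + 420x^2 + 178x + 32
∇ Δ D f = 840x^4 - 120x^3 + 960x^2 - 60x + 76
D (∇ Δ D) f = 3360x^3 - 360x^2 + 1920x - 60
Δ D (∇ Δ D) f = 10080x^2 + 9360x + 4920
∇ Δ D (∇ Δ D) f = 20160x - 720


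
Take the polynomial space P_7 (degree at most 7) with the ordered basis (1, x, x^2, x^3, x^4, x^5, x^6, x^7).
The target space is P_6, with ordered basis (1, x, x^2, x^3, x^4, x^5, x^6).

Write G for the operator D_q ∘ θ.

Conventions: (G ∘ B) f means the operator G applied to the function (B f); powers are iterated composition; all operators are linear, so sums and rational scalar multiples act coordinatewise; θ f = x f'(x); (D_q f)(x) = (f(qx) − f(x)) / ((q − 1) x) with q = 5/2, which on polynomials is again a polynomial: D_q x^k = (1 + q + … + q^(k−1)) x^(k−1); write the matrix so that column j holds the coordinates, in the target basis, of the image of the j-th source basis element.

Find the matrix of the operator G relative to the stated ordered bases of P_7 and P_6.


image of 1: 0
image of x: 1
image of x^2: 7x
image of x^3: (117/4)x^2
image of x^4: (203/2)x^3
image of x^5: (5155/16)x^4
image of x^6: (15561/16)x^5
image of x^7: (181993/64)x^6
each image's coordinates form column j of the matrix

the matrix is [[0, 1, 0, 0, 0, 0, 0, 0]; [0, 0, 7, 0, 0, 0, 0, 0]; [0, 0, 0, 117/4, 0, 0, 0, 0]; [0, 0, 0, 0, 203/2, 0, 0, 0]; [0, 0, 0, 0, 0, 5155/16, 0, 0]; [0, 0, 0, 0, 0, 0, 15561/16, 0]; [0, 0, 0, 0, 0, 0, 0, 181993/64]] (rows listed top to bottom)


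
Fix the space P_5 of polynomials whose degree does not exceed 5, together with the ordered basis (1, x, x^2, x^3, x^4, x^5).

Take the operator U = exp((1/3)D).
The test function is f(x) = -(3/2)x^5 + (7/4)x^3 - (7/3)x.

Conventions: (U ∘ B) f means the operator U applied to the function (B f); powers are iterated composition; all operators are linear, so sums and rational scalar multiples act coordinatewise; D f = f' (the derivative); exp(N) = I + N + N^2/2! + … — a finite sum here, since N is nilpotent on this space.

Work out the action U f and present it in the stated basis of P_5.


g(x) = -(3/2)x^5 - (5/2)x^4 + (1/12)x^3 + (43/36)x^2 - (199/108)x - 233/324

order-1 term: -(5/2)x^4 + (7/4)x^2 - 7/9
order-2 term: -(5/3)x^3 + (7/12)x
order-3 term: -(5/9)x^2 + 7/108
order-4 term: -(5/54)x
order-5 term: -1/162
the series for exp((1/3)D) f terminates at order 5
exp((1/3)D) f = -(3/2)x^5 - (5/2)x^4 + (1/12)x^3 + (43/36)x^2 - (199/108)x - 233/324


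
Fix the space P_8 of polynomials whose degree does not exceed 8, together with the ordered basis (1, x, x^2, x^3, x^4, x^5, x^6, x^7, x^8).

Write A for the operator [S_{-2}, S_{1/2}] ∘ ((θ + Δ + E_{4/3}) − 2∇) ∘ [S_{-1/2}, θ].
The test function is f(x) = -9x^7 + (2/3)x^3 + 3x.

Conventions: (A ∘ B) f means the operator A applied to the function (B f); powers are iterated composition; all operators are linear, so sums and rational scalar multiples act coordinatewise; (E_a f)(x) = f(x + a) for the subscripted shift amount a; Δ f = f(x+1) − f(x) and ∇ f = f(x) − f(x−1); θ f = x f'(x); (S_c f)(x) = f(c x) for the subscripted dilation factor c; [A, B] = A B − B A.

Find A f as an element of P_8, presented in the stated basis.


θ f = -63x^7 + 2x^3 + 3x
S_{-1/2} θ f = (63/128)x^7 - (1/4)x^3 - (3/2)x
S_{-1/2} f = (9/128)x^7 - (1/12)x^3 - (3/2)x
θ S_{-1/2} f = (63/128)x^7 - (1/4)x^3 - (3/2)x
[S_{-1/2}, θ] f = 0
θ [S_{-1/2}, θ] f = 0
Δ [S_{-1/2}, θ] f = 0
E_{4/3} [S_{-1/2}, θ] f = 0
(θ + Δ + E_{4/3}) [S_{-1/2}, θ] f = 0
∇ [S_{-1/2}, θ] f = 0
(-2∇) [S_{-1/2}, θ] f = 0
((θ + Δ + E_{4/3}) − 2∇) [S_{-1/2}, θ] f = 0
S_{1/2} ((θ + Δ + E_{4/3}) − 2∇) [S_{-1/2}, θ] f = 0
S_{-2} S_{1/2} ((θ + Δ + E_{4/3}) − 2∇) [S_{-1/2}, θ] f = 0
S_{-2} ((θ + Δ + E_{4/3}) − 2∇) [S_{-1/2}, θ] f = 0
S_{1/2} S_{-2} ((θ + Δ + E_{4/3}) − 2∇) [S_{-1/2}, θ] f = 0
[S_{-2}, S_{1/2}] ((θ + Δ + E_{4/3}) − 2∇) [S_{-1/2}, θ] f = 0

the image equals g(x) = 0


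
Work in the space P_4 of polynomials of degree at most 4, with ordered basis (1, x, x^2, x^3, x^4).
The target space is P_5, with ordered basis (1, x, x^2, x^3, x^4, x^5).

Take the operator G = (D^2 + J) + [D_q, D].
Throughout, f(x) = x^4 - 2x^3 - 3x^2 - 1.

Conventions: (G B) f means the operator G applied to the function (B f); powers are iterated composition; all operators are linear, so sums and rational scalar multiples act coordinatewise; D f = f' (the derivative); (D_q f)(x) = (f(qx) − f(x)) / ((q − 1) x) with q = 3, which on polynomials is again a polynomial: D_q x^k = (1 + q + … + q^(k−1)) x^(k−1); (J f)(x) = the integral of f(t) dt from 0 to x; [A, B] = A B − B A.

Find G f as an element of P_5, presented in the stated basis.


D f = 4x^3 - 6x^2 - 6x
D D f = 12x^2 - 12x - 6
J f = (1/5)x^5 - (1/2)x^4 - x^3 - x
(D^2 + J) f = (1/5)x^5 - (1/2)x^4 - x^3 + 12x^2 - 13x - 6
D f = 4x^3 - 6x^2 - 6x
D_q D f = 52x^2 - 24x - 6
D_q f = 40x^3 - 26x^2 - 12x
D D_q f = 120x^2 - 52x - 12
[D_q, D] f = -68x^2 + 28x + 6
((D^2 + J) + [D_q, D]) f = (1/5)x^5 - (1/2)x^4 - x^3 - 56x^2 + 15x

the image equals g(x) = (1/5)x^5 - (1/2)x^4 - x^3 - 56x^2 + 15x


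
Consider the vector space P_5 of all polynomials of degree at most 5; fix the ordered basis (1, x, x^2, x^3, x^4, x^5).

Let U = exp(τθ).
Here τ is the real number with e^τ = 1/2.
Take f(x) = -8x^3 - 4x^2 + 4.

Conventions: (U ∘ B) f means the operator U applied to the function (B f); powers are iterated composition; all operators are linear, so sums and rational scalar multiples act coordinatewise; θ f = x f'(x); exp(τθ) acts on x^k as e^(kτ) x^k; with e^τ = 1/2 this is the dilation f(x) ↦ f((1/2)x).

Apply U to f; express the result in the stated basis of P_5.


the result is g(x) = -x^3 - x^2 + 4

exp(τθ) x^k = e^(kτ) x^k; with e^τ = 1/2 this sends x^k to (1/2)^k x^k
x^2 ↦ 1/4 x^2
x^3 ↦ 1/8 x^3
applying this coordinatewise to f: exp(τθ) f = -x^3 - x^2 + 4


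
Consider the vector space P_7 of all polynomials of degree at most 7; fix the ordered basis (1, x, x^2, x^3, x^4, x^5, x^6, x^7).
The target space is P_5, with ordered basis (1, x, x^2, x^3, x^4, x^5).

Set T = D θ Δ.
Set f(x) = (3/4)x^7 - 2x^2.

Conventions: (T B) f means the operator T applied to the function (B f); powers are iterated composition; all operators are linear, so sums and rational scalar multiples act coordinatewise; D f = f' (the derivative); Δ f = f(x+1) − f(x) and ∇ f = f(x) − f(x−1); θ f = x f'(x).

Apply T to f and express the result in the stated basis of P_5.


g(x) = 189x^5 + (1575/4)x^4 + 420x^3 + (945/4)x^2 + 63x + 5/4

Δ f = (21/4)x^6 + (63/4)x^5 + (105/4)x^4 + (105/4)x^3 + (63/4)x^2 + (5/4)x - 5/4
θ Δ f = (63/2)x^6 + (315/4)x^5 + 105x^4 + (315/4)x^3 + (63/2)x^2 + (5/4)x
D θ Δ f = 189x^5 + (1575/4)x^4 + 420x^3 + (945/4)x^2 + 63x + 5/4


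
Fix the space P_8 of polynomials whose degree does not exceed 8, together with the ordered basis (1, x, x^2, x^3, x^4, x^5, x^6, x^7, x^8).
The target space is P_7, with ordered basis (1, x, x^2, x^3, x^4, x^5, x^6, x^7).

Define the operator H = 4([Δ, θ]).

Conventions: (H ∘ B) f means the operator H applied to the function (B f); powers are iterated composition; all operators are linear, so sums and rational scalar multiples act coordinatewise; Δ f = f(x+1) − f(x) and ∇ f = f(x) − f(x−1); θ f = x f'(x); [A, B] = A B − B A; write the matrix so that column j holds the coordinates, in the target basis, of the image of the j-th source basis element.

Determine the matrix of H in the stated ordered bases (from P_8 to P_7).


image of 1: 0
image of x: 4
image of x^2: 8x + 8
image of x^3: 12x^2 + 24x + 12
image of x^4: 16x^3 + 48x^2 + 48x + 16
image of x^5: 20x^4 + 80x^3 + 120x^2 + 80x + 20
image of x^6: 24x^5 + 120x^4 + 240x^3 + 240x^2 + 120x + 24
image of x^7: 28x^6 + 168x^5 + 420x^4 + 560x^3 + 420x^2 + 168x + 28
image of x^8: 32x^7 + 224x^6 + 672x^5 + 1120x^4 + 1120x^3 + 672x^2 + 224x + 32
each image's coordinates form column j of the matrix

the matrix is [[0, 4, 8, 12, 16, 20, 24, 28, 32]; [0, 0, 8, 24, 48, 80, 120, 168, 224]; [0, 0, 0, 12, 48, 120, 240, 420, 672]; [0, 0, 0, 0, 16, 80, 240, 560, 1120]; [0, 0, 0, 0, 0, 20, 120, 420, 1120]; [0, 0, 0, 0, 0, 0, 24, 168, 672]; [0, 0, 0, 0, 0, 0, 0, 28, 224]; [0, 0, 0, 0, 0, 0, 0, 0, 32]] (rows listed top to bottom)
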